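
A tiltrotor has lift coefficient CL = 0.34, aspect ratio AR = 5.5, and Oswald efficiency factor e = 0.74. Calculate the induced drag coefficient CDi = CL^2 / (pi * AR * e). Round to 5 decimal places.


Step 1: CL^2 = 0.34^2 = 0.1156
Step 2: pi * AR * e = 3.14159 * 5.5 * 0.74 = 12.786282
Step 3: CDi = 0.1156 / 12.786282 = 0.00904

0.00904


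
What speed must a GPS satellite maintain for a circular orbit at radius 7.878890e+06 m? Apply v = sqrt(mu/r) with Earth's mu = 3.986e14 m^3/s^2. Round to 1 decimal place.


Step 1: mu / r = 3.986e14 / 7.878890e+06 = 50590882.7259
Step 2: v = sqrt(50590882.7259) = 7112.7 m/s

7112.7


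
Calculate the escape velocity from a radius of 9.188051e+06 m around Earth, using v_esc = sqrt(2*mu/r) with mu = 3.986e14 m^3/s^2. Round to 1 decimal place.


Step 1: 2*mu/r = 2 * 3.986e14 / 9.188051e+06 = 86764864.4963
Step 2: v_esc = sqrt(86764864.4963) = 9314.8 m/s

9314.8


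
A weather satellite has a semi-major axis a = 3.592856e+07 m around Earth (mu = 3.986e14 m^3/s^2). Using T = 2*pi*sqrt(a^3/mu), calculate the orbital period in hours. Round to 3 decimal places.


Step 1: a^3 / mu = 4.637879e+22 / 3.986e14 = 1.163542e+08
Step 2: sqrt(1.163542e+08) = 10786.7613 s
Step 3: T = 2*pi * 10786.7613 = 67775.22 s
Step 4: T in hours = 67775.22 / 3600 = 18.826 hours

18.826


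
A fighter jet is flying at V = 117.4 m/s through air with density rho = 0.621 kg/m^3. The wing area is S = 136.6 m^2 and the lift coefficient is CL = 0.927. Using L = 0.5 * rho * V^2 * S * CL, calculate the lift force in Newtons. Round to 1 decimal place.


Step 1: Calculate dynamic pressure q = 0.5 * 0.621 * 117.4^2 = 0.5 * 0.621 * 13782.76 = 4279.547 Pa
Step 2: Multiply by wing area and lift coefficient: L = 4279.547 * 136.6 * 0.927
Step 3: L = 584586.1175 * 0.927 = 541911.3 N

541911.3


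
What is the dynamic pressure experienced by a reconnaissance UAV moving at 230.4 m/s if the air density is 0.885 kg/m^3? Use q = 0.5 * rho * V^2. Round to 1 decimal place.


Step 1: V^2 = 230.4^2 = 53084.16
Step 2: q = 0.5 * 0.885 * 53084.16
Step 3: q = 23489.7 Pa

23489.7


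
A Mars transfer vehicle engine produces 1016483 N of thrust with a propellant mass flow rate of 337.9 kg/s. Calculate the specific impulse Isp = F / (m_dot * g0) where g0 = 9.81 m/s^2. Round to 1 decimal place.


Step 1: m_dot * g0 = 337.9 * 9.81 = 3314.8
Step 2: Isp = 1016483 / 3314.8 = 306.6 s

306.6


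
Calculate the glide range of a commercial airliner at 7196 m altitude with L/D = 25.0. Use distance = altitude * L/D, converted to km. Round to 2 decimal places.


Step 1: Glide distance = altitude * L/D = 7196 * 25.0 = 179900.0 m
Step 2: Convert to km: 179900.0 / 1000 = 179.90 km

179.90


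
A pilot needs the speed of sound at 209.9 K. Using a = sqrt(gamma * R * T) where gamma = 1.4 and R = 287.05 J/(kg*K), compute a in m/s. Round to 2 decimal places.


Step 1: gamma * R * T = 1.4 * 287.05 * 209.9 = 84352.513
Step 2: a = sqrt(84352.513) = 290.44 m/s

290.44


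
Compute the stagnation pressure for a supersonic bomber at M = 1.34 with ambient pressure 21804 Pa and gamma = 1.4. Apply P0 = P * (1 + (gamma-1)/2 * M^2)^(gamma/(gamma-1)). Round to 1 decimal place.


Step 1: (gamma-1)/2 * M^2 = 0.2 * 1.7956 = 0.35912
Step 2: 1 + 0.35912 = 1.35912
Step 3: Exponent gamma/(gamma-1) = 3.5
Step 4: P0 = 21804 * 1.35912^3.5 = 63817.3 Pa

63817.3


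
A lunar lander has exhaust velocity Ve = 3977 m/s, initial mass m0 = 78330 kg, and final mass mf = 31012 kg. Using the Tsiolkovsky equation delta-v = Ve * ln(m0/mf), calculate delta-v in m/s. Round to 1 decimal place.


Step 1: Mass ratio m0/mf = 78330 / 31012 = 2.525796
Step 2: ln(2.525796) = 0.926556
Step 3: delta-v = 3977 * 0.926556 = 3684.9 m/s

3684.9


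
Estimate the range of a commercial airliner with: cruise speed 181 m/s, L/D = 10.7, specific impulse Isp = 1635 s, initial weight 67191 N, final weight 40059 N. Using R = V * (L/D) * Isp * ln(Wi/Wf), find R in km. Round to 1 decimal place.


Step 1: Coefficient = V * (L/D) * Isp = 181 * 10.7 * 1635 = 3166504.5 m
Step 2: Wi/Wf = 67191 / 40059 = 1.677301
Step 3: ln(1.677301) = 0.517186
Step 4: R = 3166504.5 * 0.517186 = 1637671.6 m = 1637.7 km

1637.7


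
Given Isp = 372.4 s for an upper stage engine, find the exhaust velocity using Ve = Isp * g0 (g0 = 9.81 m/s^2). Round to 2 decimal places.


Step 1: Ve = Isp * g0 = 372.4 * 9.81
Step 2: Ve = 3653.24 m/s

3653.24


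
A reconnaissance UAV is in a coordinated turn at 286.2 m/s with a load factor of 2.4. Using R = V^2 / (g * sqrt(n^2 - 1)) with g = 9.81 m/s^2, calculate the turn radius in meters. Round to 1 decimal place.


Step 1: V^2 = 286.2^2 = 81910.44
Step 2: n^2 - 1 = 2.4^2 - 1 = 4.76
Step 3: sqrt(4.76) = 2.181742
Step 4: R = 81910.44 / (9.81 * 2.181742) = 3827.1 m

3827.1


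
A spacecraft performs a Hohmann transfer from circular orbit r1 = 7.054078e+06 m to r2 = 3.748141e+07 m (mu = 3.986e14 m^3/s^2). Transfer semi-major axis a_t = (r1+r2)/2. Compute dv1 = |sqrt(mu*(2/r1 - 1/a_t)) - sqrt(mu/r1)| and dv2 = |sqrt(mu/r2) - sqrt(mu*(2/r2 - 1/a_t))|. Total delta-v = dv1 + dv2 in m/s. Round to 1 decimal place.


Step 1: Transfer semi-major axis a_t = (7.054078e+06 + 3.748141e+07) / 2 = 2.226774e+07 m
Step 2: v1 (circular at r1) = sqrt(mu/r1) = 7517.07 m/s
Step 3: v_t1 = sqrt(mu*(2/r1 - 1/a_t)) = 9752.55 m/s
Step 4: dv1 = |9752.55 - 7517.07| = 2235.49 m/s
Step 5: v2 (circular at r2) = 3261.07 m/s, v_t2 = 1835.45 m/s
Step 6: dv2 = |3261.07 - 1835.45| = 1425.62 m/s
Step 7: Total delta-v = 2235.49 + 1425.62 = 3661.1 m/s

3661.1


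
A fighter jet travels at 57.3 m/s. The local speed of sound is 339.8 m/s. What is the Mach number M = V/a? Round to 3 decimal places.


Step 1: M = V / a = 57.3 / 339.8
Step 2: M = 0.169

0.169


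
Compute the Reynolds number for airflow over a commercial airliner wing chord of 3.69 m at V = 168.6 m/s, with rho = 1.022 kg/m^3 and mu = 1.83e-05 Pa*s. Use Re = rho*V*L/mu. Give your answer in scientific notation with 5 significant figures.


Step 1: Numerator = rho * V * L = 1.022 * 168.6 * 3.69 = 635.820948
Step 2: Re = 635.820948 / 1.83e-05
Step 3: Re = 3.4744e+07

3.4744e+07


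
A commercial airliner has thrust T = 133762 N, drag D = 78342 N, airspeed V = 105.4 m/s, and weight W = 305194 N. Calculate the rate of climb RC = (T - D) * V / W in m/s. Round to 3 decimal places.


Step 1: Excess thrust = T - D = 133762 - 78342 = 55420 N
Step 2: Excess power = 55420 * 105.4 = 5841268.0 W
Step 3: RC = 5841268.0 / 305194 = 19.140 m/s

19.140


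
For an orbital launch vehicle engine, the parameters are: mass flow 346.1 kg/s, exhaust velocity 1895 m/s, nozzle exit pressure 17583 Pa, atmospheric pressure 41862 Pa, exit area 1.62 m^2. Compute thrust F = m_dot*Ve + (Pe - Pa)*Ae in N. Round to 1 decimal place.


Step 1: Momentum thrust = m_dot * Ve = 346.1 * 1895 = 655859.5 N
Step 2: Pressure thrust = (Pe - Pa) * Ae = (17583 - 41862) * 1.62 = -39331.98 N
Step 3: Total thrust F = 655859.5 + -39331.98 = 616527.5 N

616527.5


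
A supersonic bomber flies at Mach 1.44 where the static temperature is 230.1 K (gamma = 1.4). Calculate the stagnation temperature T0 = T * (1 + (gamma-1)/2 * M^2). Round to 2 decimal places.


Step 1: (gamma-1)/2 = 0.2
Step 2: M^2 = 2.0736
Step 3: 1 + 0.2 * 2.0736 = 1.41472
Step 4: T0 = 230.1 * 1.41472 = 325.53 K

325.53


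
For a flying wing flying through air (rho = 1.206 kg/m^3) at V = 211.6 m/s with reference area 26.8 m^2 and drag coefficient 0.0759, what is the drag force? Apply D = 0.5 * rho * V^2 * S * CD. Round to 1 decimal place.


Step 1: Dynamic pressure q = 0.5 * 1.206 * 211.6^2 = 26999.0597 Pa
Step 2: Drag D = q * S * CD = 26999.0597 * 26.8 * 0.0759
Step 3: D = 54919.3 N

54919.3


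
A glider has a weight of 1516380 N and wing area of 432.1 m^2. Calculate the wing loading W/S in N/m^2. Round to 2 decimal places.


Step 1: Wing loading = W / S = 1516380 / 432.1
Step 2: Wing loading = 3509.33 N/m^2

3509.33


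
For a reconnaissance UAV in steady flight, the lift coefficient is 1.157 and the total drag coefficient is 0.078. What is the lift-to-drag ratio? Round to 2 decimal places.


Step 1: L/D = CL / CD = 1.157 / 0.078
Step 2: L/D = 14.83

14.83


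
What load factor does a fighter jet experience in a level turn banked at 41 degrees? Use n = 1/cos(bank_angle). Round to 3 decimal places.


Step 1: Convert 41 degrees to radians = 0.715585
Step 2: cos(41 deg) = 0.75471
Step 3: n = 1 / 0.75471 = 1.325

1.325


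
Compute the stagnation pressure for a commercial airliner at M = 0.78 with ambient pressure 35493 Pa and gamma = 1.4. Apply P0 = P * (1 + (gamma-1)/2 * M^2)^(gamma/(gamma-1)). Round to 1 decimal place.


Step 1: (gamma-1)/2 * M^2 = 0.2 * 0.6084 = 0.12168
Step 2: 1 + 0.12168 = 1.12168
Step 3: Exponent gamma/(gamma-1) = 3.5
Step 4: P0 = 35493 * 1.12168^3.5 = 53049.8 Pa

53049.8


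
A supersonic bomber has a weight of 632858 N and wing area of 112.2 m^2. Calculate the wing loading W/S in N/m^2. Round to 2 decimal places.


Step 1: Wing loading = W / S = 632858 / 112.2
Step 2: Wing loading = 5640.45 N/m^2

5640.45


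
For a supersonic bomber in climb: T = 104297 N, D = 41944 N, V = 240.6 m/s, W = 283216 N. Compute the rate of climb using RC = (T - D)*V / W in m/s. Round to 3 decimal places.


Step 1: Excess thrust = T - D = 104297 - 41944 = 62353 N
Step 2: Excess power = 62353 * 240.6 = 15002131.8 W
Step 3: RC = 15002131.8 / 283216 = 52.971 m/s

52.971


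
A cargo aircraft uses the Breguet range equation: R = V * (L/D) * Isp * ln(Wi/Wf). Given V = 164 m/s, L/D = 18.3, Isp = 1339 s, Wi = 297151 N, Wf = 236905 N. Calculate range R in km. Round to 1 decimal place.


Step 1: Coefficient = V * (L/D) * Isp = 164 * 18.3 * 1339 = 4018606.8 m
Step 2: Wi/Wf = 297151 / 236905 = 1.254304
Step 3: ln(1.254304) = 0.226581
Step 4: R = 4018606.8 * 0.226581 = 910540.8 m = 910.5 km

910.5


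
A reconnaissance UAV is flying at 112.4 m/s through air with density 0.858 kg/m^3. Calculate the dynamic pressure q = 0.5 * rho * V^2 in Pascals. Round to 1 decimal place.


Step 1: V^2 = 112.4^2 = 12633.76
Step 2: q = 0.5 * 0.858 * 12633.76
Step 3: q = 5419.9 Pa

5419.9


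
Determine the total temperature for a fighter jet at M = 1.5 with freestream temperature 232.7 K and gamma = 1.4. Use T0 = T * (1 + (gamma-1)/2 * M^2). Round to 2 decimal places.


Step 1: (gamma-1)/2 = 0.2
Step 2: M^2 = 2.25
Step 3: 1 + 0.2 * 2.25 = 1.45
Step 4: T0 = 232.7 * 1.45 = 337.42 K

337.42


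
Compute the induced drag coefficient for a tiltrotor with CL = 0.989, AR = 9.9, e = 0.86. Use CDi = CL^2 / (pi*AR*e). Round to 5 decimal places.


Step 1: CL^2 = 0.989^2 = 0.978121
Step 2: pi * AR * e = 3.14159 * 9.9 * 0.86 = 26.74752
Step 3: CDi = 0.978121 / 26.74752 = 0.03657

0.03657


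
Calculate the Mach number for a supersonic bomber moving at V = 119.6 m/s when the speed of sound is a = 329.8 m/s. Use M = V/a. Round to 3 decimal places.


Step 1: M = V / a = 119.6 / 329.8
Step 2: M = 0.363

0.363


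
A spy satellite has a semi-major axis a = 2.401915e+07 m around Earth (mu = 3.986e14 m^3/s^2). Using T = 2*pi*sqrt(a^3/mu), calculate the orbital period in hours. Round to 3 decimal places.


Step 1: a^3 / mu = 1.385712e+22 / 3.986e14 = 3.476447e+07
Step 2: sqrt(3.476447e+07) = 5896.1402 s
Step 3: T = 2*pi * 5896.1402 = 37046.54 s
Step 4: T in hours = 37046.54 / 3600 = 10.291 hours

10.291


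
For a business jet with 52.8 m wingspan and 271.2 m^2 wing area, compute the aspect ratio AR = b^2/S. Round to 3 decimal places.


Step 1: b^2 = 52.8^2 = 2787.84
Step 2: AR = 2787.84 / 271.2 = 10.280

10.280


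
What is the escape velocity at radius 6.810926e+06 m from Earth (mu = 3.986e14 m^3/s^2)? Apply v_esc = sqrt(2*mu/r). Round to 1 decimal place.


Step 1: 2*mu/r = 2 * 3.986e14 / 6.810926e+06 = 117047226.7648
Step 2: v_esc = sqrt(117047226.7648) = 10818.8 m/s

10818.8


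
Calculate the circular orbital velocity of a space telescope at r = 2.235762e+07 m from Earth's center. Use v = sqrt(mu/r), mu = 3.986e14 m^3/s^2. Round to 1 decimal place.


Step 1: mu / r = 3.986e14 / 2.235762e+07 = 17828373.5031
Step 2: v = sqrt(17828373.5031) = 4222.4 m/s

4222.4


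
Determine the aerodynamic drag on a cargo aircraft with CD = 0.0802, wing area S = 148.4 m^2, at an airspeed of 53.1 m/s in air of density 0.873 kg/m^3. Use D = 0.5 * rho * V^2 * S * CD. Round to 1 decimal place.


Step 1: Dynamic pressure q = 0.5 * 0.873 * 53.1^2 = 1230.7598 Pa
Step 2: Drag D = q * S * CD = 1230.7598 * 148.4 * 0.0802
Step 3: D = 14648.1 N

14648.1


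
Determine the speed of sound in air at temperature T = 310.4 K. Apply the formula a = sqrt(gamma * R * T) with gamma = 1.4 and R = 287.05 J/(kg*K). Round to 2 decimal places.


Step 1: gamma * R * T = 1.4 * 287.05 * 310.4 = 124740.448
Step 2: a = sqrt(124740.448) = 353.19 m/s

353.19


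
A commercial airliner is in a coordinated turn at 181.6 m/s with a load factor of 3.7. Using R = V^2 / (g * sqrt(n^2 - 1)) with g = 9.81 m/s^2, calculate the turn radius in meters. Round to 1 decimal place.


Step 1: V^2 = 181.6^2 = 32978.56
Step 2: n^2 - 1 = 3.7^2 - 1 = 12.69
Step 3: sqrt(12.69) = 3.562303
Step 4: R = 32978.56 / (9.81 * 3.562303) = 943.7 m

943.7


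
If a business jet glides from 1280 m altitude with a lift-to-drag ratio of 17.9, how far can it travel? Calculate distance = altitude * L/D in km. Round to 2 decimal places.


Step 1: Glide distance = altitude * L/D = 1280 * 17.9 = 22912.0 m
Step 2: Convert to km: 22912.0 / 1000 = 22.91 km

22.91


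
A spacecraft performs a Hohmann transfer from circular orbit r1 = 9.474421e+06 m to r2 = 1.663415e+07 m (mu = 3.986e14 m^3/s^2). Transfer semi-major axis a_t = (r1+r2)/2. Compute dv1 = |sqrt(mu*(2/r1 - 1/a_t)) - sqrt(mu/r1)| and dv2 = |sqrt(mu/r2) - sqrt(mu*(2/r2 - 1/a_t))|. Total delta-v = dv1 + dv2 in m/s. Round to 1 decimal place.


Step 1: Transfer semi-major axis a_t = (9.474421e+06 + 1.663415e+07) / 2 = 1.305429e+07 m
Step 2: v1 (circular at r1) = sqrt(mu/r1) = 6486.23 m/s
Step 3: v_t1 = sqrt(mu*(2/r1 - 1/a_t)) = 7321.77 m/s
Step 4: dv1 = |7321.77 - 6486.23| = 835.54 m/s
Step 5: v2 (circular at r2) = 4895.18 m/s, v_t2 = 4170.31 m/s
Step 6: dv2 = |4895.18 - 4170.31| = 724.87 m/s
Step 7: Total delta-v = 835.54 + 724.87 = 1560.4 m/s

1560.4


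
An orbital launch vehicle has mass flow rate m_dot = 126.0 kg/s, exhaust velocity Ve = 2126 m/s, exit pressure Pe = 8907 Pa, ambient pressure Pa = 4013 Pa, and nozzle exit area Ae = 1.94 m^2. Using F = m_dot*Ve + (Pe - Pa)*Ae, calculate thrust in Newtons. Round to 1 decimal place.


Step 1: Momentum thrust = m_dot * Ve = 126.0 * 2126 = 267876.0 N
Step 2: Pressure thrust = (Pe - Pa) * Ae = (8907 - 4013) * 1.94 = 9494.36 N
Step 3: Total thrust F = 267876.0 + 9494.36 = 277370.4 N

277370.4


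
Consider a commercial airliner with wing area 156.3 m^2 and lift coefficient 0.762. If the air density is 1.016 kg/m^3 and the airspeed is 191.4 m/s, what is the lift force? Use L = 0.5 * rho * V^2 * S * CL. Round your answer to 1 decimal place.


Step 1: Calculate dynamic pressure q = 0.5 * 1.016 * 191.4^2 = 0.5 * 1.016 * 36633.96 = 18610.0517 Pa
Step 2: Multiply by wing area and lift coefficient: L = 18610.0517 * 156.3 * 0.762
Step 3: L = 2908751.0776 * 0.762 = 2216468.3 N

2216468.3


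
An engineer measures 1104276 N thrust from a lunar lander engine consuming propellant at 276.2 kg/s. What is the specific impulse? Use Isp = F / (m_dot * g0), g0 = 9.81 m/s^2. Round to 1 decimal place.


Step 1: m_dot * g0 = 276.2 * 9.81 = 2709.52
Step 2: Isp = 1104276 / 2709.52 = 407.6 s

407.6


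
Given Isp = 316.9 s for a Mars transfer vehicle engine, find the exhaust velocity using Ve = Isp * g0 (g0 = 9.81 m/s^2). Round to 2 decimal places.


Step 1: Ve = Isp * g0 = 316.9 * 9.81
Step 2: Ve = 3108.79 m/s

3108.79


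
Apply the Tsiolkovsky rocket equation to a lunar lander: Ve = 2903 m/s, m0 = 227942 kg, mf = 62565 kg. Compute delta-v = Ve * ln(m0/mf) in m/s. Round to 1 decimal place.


Step 1: Mass ratio m0/mf = 227942 / 62565 = 3.643283
Step 2: ln(3.643283) = 1.292885
Step 3: delta-v = 2903 * 1.292885 = 3753.2 m/s

3753.2


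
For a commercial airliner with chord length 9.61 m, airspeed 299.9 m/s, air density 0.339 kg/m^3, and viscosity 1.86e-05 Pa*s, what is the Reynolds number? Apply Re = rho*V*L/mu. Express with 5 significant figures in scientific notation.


Step 1: Numerator = rho * V * L = 0.339 * 299.9 * 9.61 = 977.011221
Step 2: Re = 977.011221 / 1.86e-05
Step 3: Re = 5.2527e+07

5.2527e+07


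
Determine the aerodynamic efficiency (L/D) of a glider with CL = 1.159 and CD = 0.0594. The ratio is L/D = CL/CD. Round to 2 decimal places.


Step 1: L/D = CL / CD = 1.159 / 0.0594
Step 2: L/D = 19.51

19.51


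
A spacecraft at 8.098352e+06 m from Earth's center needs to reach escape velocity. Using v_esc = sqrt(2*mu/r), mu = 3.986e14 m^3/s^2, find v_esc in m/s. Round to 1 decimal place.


Step 1: 2*mu/r = 2 * 3.986e14 / 8.098352e+06 = 98439781.3283
Step 2: v_esc = sqrt(98439781.3283) = 9921.7 m/s

9921.7


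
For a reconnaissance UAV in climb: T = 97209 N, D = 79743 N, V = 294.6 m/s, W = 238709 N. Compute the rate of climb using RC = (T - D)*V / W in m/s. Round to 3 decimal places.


Step 1: Excess thrust = T - D = 97209 - 79743 = 17466 N
Step 2: Excess power = 17466 * 294.6 = 5145483.6 W
Step 3: RC = 5145483.6 / 238709 = 21.555 m/s

21.555


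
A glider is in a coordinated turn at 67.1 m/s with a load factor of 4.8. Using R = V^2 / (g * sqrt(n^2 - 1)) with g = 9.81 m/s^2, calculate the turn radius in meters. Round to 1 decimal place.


Step 1: V^2 = 67.1^2 = 4502.41
Step 2: n^2 - 1 = 4.8^2 - 1 = 22.04
Step 3: sqrt(22.04) = 4.694678
Step 4: R = 4502.41 / (9.81 * 4.694678) = 97.8 m

97.8


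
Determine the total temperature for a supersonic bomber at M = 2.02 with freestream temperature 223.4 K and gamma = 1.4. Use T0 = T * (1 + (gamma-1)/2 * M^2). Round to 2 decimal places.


Step 1: (gamma-1)/2 = 0.2
Step 2: M^2 = 4.0804
Step 3: 1 + 0.2 * 4.0804 = 1.81608
Step 4: T0 = 223.4 * 1.81608 = 405.71 K

405.71


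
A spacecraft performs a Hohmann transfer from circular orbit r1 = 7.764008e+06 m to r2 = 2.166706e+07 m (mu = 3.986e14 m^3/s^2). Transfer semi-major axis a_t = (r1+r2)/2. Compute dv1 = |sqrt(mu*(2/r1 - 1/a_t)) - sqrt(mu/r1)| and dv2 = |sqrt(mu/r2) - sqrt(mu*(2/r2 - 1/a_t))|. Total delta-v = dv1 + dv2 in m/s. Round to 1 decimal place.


Step 1: Transfer semi-major axis a_t = (7.764008e+06 + 2.166706e+07) / 2 = 1.471553e+07 m
Step 2: v1 (circular at r1) = sqrt(mu/r1) = 7165.16 m/s
Step 3: v_t1 = sqrt(mu*(2/r1 - 1/a_t)) = 8694.36 m/s
Step 4: dv1 = |8694.36 - 7165.16| = 1529.2 m/s
Step 5: v2 (circular at r2) = 4289.12 m/s, v_t2 = 3115.47 m/s
Step 6: dv2 = |4289.12 - 3115.47| = 1173.65 m/s
Step 7: Total delta-v = 1529.2 + 1173.65 = 2702.9 m/s

2702.9


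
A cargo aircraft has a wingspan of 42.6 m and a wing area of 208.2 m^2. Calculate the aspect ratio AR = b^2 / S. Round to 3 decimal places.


Step 1: b^2 = 42.6^2 = 1814.76
Step 2: AR = 1814.76 / 208.2 = 8.716

8.716


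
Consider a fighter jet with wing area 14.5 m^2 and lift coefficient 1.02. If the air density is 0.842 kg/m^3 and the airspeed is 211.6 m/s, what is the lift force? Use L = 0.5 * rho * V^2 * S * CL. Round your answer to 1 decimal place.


Step 1: Calculate dynamic pressure q = 0.5 * 0.842 * 211.6^2 = 0.5 * 0.842 * 44774.56 = 18850.0898 Pa
Step 2: Multiply by wing area and lift coefficient: L = 18850.0898 * 14.5 * 1.02
Step 3: L = 273326.3015 * 1.02 = 278792.8 N

278792.8


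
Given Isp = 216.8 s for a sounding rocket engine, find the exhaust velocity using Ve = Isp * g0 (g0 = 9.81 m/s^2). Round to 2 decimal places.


Step 1: Ve = Isp * g0 = 216.8 * 9.81
Step 2: Ve = 2126.81 m/s

2126.81


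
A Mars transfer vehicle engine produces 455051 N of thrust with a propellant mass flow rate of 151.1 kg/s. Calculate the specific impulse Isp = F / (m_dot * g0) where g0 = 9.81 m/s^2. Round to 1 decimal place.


Step 1: m_dot * g0 = 151.1 * 9.81 = 1482.29
Step 2: Isp = 455051 / 1482.29 = 307.0 s

307.0


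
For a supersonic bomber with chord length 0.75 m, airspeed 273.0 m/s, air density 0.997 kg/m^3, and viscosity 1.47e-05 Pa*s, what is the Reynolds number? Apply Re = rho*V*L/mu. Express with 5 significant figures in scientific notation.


Step 1: Numerator = rho * V * L = 0.997 * 273.0 * 0.75 = 204.13575
Step 2: Re = 204.13575 / 1.47e-05
Step 3: Re = 1.3887e+07

1.3887e+07


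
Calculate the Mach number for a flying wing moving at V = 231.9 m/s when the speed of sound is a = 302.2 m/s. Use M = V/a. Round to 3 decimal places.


Step 1: M = V / a = 231.9 / 302.2
Step 2: M = 0.767

0.767


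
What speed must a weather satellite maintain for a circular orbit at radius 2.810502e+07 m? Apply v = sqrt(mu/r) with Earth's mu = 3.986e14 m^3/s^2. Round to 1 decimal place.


Step 1: mu / r = 3.986e14 / 2.810502e+07 = 14182519.7064
Step 2: v = sqrt(14182519.7064) = 3766.0 m/s

3766.0


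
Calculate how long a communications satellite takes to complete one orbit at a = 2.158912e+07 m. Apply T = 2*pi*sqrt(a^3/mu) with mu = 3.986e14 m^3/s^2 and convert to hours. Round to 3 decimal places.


Step 1: a^3 / mu = 1.006248e+22 / 3.986e14 = 2.524454e+07
Step 2: sqrt(2.524454e+07) = 5024.3949 s
Step 3: T = 2*pi * 5024.3949 = 31569.2 s
Step 4: T in hours = 31569.2 / 3600 = 8.769 hours

8.769


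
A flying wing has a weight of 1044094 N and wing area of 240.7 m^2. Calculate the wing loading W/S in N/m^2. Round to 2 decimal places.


Step 1: Wing loading = W / S = 1044094 / 240.7
Step 2: Wing loading = 4337.74 N/m^2

4337.74


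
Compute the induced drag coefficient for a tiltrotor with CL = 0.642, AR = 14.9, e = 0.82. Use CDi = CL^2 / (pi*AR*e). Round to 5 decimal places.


Step 1: CL^2 = 0.642^2 = 0.412164
Step 2: pi * AR * e = 3.14159 * 14.9 * 0.82 = 38.383979
Step 3: CDi = 0.412164 / 38.383979 = 0.01074

0.01074


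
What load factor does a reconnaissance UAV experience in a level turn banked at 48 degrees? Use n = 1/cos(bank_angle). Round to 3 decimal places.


Step 1: Convert 48 degrees to radians = 0.837758
Step 2: cos(48 deg) = 0.669131
Step 3: n = 1 / 0.669131 = 1.494

1.494


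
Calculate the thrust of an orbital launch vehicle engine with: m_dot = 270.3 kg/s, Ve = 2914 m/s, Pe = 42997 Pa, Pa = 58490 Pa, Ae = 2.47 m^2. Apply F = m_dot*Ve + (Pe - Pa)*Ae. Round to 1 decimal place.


Step 1: Momentum thrust = m_dot * Ve = 270.3 * 2914 = 787654.2 N
Step 2: Pressure thrust = (Pe - Pa) * Ae = (42997 - 58490) * 2.47 = -38267.71 N
Step 3: Total thrust F = 787654.2 + -38267.71 = 749386.5 N

749386.5


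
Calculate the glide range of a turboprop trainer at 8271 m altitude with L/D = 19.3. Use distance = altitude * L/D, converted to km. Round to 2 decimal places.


Step 1: Glide distance = altitude * L/D = 8271 * 19.3 = 159630.3 m
Step 2: Convert to km: 159630.3 / 1000 = 159.63 km

159.63


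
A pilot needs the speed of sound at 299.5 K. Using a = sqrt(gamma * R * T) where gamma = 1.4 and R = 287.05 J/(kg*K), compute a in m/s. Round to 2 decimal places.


Step 1: gamma * R * T = 1.4 * 287.05 * 299.5 = 120360.065
Step 2: a = sqrt(120360.065) = 346.93 m/s

346.93


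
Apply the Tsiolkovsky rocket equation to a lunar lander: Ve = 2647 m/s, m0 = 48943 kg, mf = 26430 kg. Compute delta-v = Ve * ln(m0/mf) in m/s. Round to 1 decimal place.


Step 1: Mass ratio m0/mf = 48943 / 26430 = 1.851797
Step 2: ln(1.851797) = 0.616157
Step 3: delta-v = 2647 * 0.616157 = 1631.0 m/s

1631.0


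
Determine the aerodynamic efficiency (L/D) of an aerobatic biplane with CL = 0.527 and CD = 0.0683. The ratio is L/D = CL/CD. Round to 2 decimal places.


Step 1: L/D = CL / CD = 0.527 / 0.0683
Step 2: L/D = 7.72

7.72


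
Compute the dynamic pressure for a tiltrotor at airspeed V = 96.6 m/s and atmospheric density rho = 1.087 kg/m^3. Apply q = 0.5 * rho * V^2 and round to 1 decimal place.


Step 1: V^2 = 96.6^2 = 9331.56
Step 2: q = 0.5 * 1.087 * 9331.56
Step 3: q = 5071.7 Pa

5071.7


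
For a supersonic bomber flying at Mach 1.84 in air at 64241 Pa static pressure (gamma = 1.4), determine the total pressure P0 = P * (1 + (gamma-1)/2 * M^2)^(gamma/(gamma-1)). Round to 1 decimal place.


Step 1: (gamma-1)/2 * M^2 = 0.2 * 3.3856 = 0.67712
Step 2: 1 + 0.67712 = 1.67712
Step 3: Exponent gamma/(gamma-1) = 3.5
Step 4: P0 = 64241 * 1.67712^3.5 = 392452.2 Pa

392452.2


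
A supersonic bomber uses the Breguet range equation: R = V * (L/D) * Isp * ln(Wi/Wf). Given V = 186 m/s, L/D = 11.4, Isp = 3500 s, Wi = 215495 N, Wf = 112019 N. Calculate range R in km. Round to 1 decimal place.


Step 1: Coefficient = V * (L/D) * Isp = 186 * 11.4 * 3500 = 7421400.0 m
Step 2: Wi/Wf = 215495 / 112019 = 1.923736
Step 3: ln(1.923736) = 0.654269
Step 4: R = 7421400.0 * 0.654269 = 4855593.5 m = 4855.6 km

4855.6


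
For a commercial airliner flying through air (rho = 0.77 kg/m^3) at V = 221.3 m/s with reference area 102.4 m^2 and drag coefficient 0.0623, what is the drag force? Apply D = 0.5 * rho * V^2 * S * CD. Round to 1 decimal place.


Step 1: Dynamic pressure q = 0.5 * 0.77 * 221.3^2 = 18854.8707 Pa
Step 2: Drag D = q * S * CD = 18854.8707 * 102.4 * 0.0623
Step 3: D = 120285.0 N

120285.0


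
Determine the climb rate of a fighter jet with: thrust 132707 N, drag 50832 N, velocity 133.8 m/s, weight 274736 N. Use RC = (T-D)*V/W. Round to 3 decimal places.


Step 1: Excess thrust = T - D = 132707 - 50832 = 81875 N
Step 2: Excess power = 81875 * 133.8 = 10954875.0 W
Step 3: RC = 10954875.0 / 274736 = 39.874 m/s

39.874


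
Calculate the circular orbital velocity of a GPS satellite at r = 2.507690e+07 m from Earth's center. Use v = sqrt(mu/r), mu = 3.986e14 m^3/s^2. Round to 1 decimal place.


Step 1: mu / r = 3.986e14 / 2.507690e+07 = 15895106.6519
Step 2: v = sqrt(15895106.6519) = 3986.9 m/s

3986.9


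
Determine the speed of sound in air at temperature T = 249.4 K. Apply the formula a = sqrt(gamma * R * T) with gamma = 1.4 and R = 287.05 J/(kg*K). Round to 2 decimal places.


Step 1: gamma * R * T = 1.4 * 287.05 * 249.4 = 100226.378
Step 2: a = sqrt(100226.378) = 316.59 m/s

316.59


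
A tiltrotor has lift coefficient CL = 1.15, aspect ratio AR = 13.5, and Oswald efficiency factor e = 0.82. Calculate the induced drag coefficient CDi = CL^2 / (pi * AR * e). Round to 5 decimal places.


Step 1: CL^2 = 1.15^2 = 1.3225
Step 2: pi * AR * e = 3.14159 * 13.5 * 0.82 = 34.777431
Step 3: CDi = 1.3225 / 34.777431 = 0.03803

0.03803


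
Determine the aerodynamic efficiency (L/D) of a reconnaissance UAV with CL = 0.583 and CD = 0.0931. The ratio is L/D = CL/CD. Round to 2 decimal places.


Step 1: L/D = CL / CD = 0.583 / 0.0931
Step 2: L/D = 6.26

6.26


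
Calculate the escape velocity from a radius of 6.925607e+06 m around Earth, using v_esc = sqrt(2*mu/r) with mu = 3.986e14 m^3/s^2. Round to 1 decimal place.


Step 1: 2*mu/r = 2 * 3.986e14 / 6.925607e+06 = 115109043.8715
Step 2: v_esc = sqrt(115109043.8715) = 10728.9 m/s

10728.9


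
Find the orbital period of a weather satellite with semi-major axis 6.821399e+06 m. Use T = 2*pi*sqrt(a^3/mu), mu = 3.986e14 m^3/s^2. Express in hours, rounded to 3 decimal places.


Step 1: a^3 / mu = 3.174098e+20 / 3.986e14 = 7.963116e+05
Step 2: sqrt(7.963116e+05) = 892.363 s
Step 3: T = 2*pi * 892.363 = 5606.88 s
Step 4: T in hours = 5606.88 / 3600 = 1.557 hours

1.557


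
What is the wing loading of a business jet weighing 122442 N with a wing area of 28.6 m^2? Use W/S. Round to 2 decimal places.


Step 1: Wing loading = W / S = 122442 / 28.6
Step 2: Wing loading = 4281.19 N/m^2

4281.19


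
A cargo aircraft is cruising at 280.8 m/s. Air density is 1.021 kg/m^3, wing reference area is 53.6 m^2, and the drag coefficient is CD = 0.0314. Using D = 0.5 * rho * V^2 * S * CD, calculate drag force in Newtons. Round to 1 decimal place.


Step 1: Dynamic pressure q = 0.5 * 1.021 * 280.8^2 = 40252.2307 Pa
Step 2: Drag D = q * S * CD = 40252.2307 * 53.6 * 0.0314
Step 3: D = 67746.1 N

67746.1


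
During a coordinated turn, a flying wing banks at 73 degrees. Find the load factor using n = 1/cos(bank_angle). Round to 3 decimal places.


Step 1: Convert 73 degrees to radians = 1.27409
Step 2: cos(73 deg) = 0.292372
Step 3: n = 1 / 0.292372 = 3.420

3.420


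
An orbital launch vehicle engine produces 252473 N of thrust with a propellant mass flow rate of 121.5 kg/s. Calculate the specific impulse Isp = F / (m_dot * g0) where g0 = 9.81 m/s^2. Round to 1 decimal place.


Step 1: m_dot * g0 = 121.5 * 9.81 = 1191.91
Step 2: Isp = 252473 / 1191.91 = 211.8 s

211.8


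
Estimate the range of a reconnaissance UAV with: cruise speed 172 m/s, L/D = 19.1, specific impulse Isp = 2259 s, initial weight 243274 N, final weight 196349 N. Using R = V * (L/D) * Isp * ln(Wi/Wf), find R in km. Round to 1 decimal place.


Step 1: Coefficient = V * (L/D) * Isp = 172 * 19.1 * 2259 = 7421266.8 m
Step 2: Wi/Wf = 243274 / 196349 = 1.238988
Step 3: ln(1.238988) = 0.214295
Step 4: R = 7421266.8 * 0.214295 = 1590338.1 m = 1590.3 km

1590.3


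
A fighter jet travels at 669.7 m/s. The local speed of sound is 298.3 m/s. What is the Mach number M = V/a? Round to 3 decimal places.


Step 1: M = V / a = 669.7 / 298.3
Step 2: M = 2.245

2.245


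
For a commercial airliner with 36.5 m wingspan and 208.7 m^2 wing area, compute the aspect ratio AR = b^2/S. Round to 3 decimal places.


Step 1: b^2 = 36.5^2 = 1332.25
Step 2: AR = 1332.25 / 208.7 = 6.384

6.384


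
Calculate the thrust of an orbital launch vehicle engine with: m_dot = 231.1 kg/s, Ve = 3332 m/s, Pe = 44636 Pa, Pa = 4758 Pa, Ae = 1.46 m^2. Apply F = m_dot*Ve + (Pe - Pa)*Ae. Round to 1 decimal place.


Step 1: Momentum thrust = m_dot * Ve = 231.1 * 3332 = 770025.2 N
Step 2: Pressure thrust = (Pe - Pa) * Ae = (44636 - 4758) * 1.46 = 58221.88 N
Step 3: Total thrust F = 770025.2 + 58221.88 = 828247.1 N

828247.1


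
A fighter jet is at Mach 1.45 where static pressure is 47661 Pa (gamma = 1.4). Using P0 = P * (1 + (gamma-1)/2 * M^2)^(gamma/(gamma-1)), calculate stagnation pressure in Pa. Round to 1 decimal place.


Step 1: (gamma-1)/2 * M^2 = 0.2 * 2.1025 = 0.4205
Step 2: 1 + 0.4205 = 1.4205
Step 3: Exponent gamma/(gamma-1) = 3.5
Step 4: P0 = 47661 * 1.4205^3.5 = 162819.9 Pa

162819.9


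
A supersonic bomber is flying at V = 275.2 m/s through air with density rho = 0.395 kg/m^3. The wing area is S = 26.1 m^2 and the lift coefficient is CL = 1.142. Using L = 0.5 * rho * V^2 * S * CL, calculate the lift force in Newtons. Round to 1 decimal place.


Step 1: Calculate dynamic pressure q = 0.5 * 0.395 * 275.2^2 = 0.5 * 0.395 * 75735.04 = 14957.6704 Pa
Step 2: Multiply by wing area and lift coefficient: L = 14957.6704 * 26.1 * 1.142
Step 3: L = 390395.1974 * 1.142 = 445831.3 N

445831.3


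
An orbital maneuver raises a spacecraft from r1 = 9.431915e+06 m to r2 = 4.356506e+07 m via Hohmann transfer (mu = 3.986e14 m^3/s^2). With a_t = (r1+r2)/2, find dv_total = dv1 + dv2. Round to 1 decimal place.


Step 1: Transfer semi-major axis a_t = (9.431915e+06 + 4.356506e+07) / 2 = 2.649849e+07 m
Step 2: v1 (circular at r1) = sqrt(mu/r1) = 6500.83 m/s
Step 3: v_t1 = sqrt(mu*(2/r1 - 1/a_t)) = 8335.42 m/s
Step 4: dv1 = |8335.42 - 6500.83| = 1834.59 m/s
Step 5: v2 (circular at r2) = 3024.82 m/s, v_t2 = 1804.63 m/s
Step 6: dv2 = |3024.82 - 1804.63| = 1220.19 m/s
Step 7: Total delta-v = 1834.59 + 1220.19 = 3054.8 m/s

3054.8


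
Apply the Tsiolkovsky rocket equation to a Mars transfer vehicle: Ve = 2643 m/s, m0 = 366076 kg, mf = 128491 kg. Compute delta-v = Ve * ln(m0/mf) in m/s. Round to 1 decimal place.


Step 1: Mass ratio m0/mf = 366076 / 128491 = 2.84904
Step 2: ln(2.84904) = 1.046982
Step 3: delta-v = 2643 * 1.046982 = 2767.2 m/s

2767.2


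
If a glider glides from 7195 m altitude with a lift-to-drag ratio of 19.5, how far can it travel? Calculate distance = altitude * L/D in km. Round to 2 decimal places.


Step 1: Glide distance = altitude * L/D = 7195 * 19.5 = 140302.5 m
Step 2: Convert to km: 140302.5 / 1000 = 140.30 km

140.30


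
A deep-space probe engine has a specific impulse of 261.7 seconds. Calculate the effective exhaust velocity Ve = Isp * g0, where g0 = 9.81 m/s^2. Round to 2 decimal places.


Step 1: Ve = Isp * g0 = 261.7 * 9.81
Step 2: Ve = 2567.28 m/s

2567.28


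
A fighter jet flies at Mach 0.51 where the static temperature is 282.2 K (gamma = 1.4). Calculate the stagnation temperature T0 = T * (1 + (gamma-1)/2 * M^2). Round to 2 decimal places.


Step 1: (gamma-1)/2 = 0.2
Step 2: M^2 = 0.2601
Step 3: 1 + 0.2 * 0.2601 = 1.05202
Step 4: T0 = 282.2 * 1.05202 = 296.88 K

296.88


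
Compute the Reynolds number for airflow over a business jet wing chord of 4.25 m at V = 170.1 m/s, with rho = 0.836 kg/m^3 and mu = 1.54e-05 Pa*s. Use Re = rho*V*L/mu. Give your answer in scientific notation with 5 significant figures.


Step 1: Numerator = rho * V * L = 0.836 * 170.1 * 4.25 = 604.3653
Step 2: Re = 604.3653 / 1.54e-05
Step 3: Re = 3.9244e+07

3.9244e+07


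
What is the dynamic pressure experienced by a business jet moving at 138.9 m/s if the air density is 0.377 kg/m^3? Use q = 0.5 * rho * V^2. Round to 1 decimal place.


Step 1: V^2 = 138.9^2 = 19293.21
Step 2: q = 0.5 * 0.377 * 19293.21
Step 3: q = 3636.8 Pa

3636.8


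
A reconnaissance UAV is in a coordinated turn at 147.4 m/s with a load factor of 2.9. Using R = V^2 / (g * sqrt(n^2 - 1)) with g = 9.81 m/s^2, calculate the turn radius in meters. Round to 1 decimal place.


Step 1: V^2 = 147.4^2 = 21726.76
Step 2: n^2 - 1 = 2.9^2 - 1 = 7.41
Step 3: sqrt(7.41) = 2.722132
Step 4: R = 21726.76 / (9.81 * 2.722132) = 813.6 m

813.6


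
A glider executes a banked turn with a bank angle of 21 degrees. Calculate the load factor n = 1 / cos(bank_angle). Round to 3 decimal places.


Step 1: Convert 21 degrees to radians = 0.366519
Step 2: cos(21 deg) = 0.93358
Step 3: n = 1 / 0.93358 = 1.071

1.071


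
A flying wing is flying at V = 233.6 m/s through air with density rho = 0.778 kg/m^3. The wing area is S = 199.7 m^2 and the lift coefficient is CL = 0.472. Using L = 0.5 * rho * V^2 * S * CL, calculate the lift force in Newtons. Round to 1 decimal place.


Step 1: Calculate dynamic pressure q = 0.5 * 0.778 * 233.6^2 = 0.5 * 0.778 * 54568.96 = 21227.3254 Pa
Step 2: Multiply by wing area and lift coefficient: L = 21227.3254 * 199.7 * 0.472
Step 3: L = 4239096.8904 * 0.472 = 2000853.7 N

2000853.7


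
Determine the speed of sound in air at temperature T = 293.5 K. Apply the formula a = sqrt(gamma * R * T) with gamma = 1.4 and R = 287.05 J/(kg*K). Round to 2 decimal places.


Step 1: gamma * R * T = 1.4 * 287.05 * 293.5 = 117948.845
Step 2: a = sqrt(117948.845) = 343.44 m/s

343.44


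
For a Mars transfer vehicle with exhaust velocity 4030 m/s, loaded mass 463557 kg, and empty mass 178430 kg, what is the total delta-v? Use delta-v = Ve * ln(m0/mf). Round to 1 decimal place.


Step 1: Mass ratio m0/mf = 463557 / 178430 = 2.597977
Step 2: ln(2.597977) = 0.954733
Step 3: delta-v = 4030 * 0.954733 = 3847.6 m/s

3847.6


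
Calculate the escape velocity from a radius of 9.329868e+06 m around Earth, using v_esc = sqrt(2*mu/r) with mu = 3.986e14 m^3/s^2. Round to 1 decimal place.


Step 1: 2*mu/r = 2 * 3.986e14 / 9.329868e+06 = 85446010.5974
Step 2: v_esc = sqrt(85446010.5974) = 9243.7 m/s

9243.7


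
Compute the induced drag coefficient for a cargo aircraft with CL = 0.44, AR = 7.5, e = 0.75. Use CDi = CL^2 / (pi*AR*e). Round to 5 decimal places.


Step 1: CL^2 = 0.44^2 = 0.1936
Step 2: pi * AR * e = 3.14159 * 7.5 * 0.75 = 17.671459
Step 3: CDi = 0.1936 / 17.671459 = 0.01096

0.01096


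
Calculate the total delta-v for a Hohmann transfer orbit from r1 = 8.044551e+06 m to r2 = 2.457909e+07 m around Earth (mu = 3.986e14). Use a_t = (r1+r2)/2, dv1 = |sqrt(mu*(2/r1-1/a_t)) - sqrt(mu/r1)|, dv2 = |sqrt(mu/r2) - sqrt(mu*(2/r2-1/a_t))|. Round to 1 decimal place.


Step 1: Transfer semi-major axis a_t = (8.044551e+06 + 2.457909e+07) / 2 = 1.631182e+07 m
Step 2: v1 (circular at r1) = sqrt(mu/r1) = 7039.11 m/s
Step 3: v_t1 = sqrt(mu*(2/r1 - 1/a_t)) = 8640.71 m/s
Step 4: dv1 = |8640.71 - 7039.11| = 1601.6 m/s
Step 5: v2 (circular at r2) = 4027.04 m/s, v_t2 = 2828.04 m/s
Step 6: dv2 = |4027.04 - 2828.04| = 1199.0 m/s
Step 7: Total delta-v = 1601.6 + 1199.0 = 2800.6 m/s

2800.6


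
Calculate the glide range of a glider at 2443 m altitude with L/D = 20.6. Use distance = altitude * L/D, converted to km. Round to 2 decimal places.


Step 1: Glide distance = altitude * L/D = 2443 * 20.6 = 50325.8 m
Step 2: Convert to km: 50325.8 / 1000 = 50.33 km

50.33


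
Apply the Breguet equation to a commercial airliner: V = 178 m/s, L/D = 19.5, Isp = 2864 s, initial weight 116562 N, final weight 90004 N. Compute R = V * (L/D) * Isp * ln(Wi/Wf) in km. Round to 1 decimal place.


Step 1: Coefficient = V * (L/D) * Isp = 178 * 19.5 * 2864 = 9940944.0 m
Step 2: Wi/Wf = 116562 / 90004 = 1.295076
Step 3: ln(1.295076) = 0.258569
Step 4: R = 9940944.0 * 0.258569 = 2570422.0 m = 2570.4 km

2570.4


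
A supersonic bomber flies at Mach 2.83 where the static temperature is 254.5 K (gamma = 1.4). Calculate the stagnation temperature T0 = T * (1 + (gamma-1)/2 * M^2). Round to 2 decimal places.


Step 1: (gamma-1)/2 = 0.2
Step 2: M^2 = 8.0089
Step 3: 1 + 0.2 * 8.0089 = 2.60178
Step 4: T0 = 254.5 * 2.60178 = 662.15 K

662.15


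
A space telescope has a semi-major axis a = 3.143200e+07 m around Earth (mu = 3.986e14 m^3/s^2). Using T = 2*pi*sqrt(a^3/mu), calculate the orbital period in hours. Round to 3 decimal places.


Step 1: a^3 / mu = 3.105389e+22 / 3.986e14 = 7.790741e+07
Step 2: sqrt(7.790741e+07) = 8826.5173 s
Step 3: T = 2*pi * 8826.5173 = 55458.64 s
Step 4: T in hours = 55458.64 / 3600 = 15.405 hours

15.405


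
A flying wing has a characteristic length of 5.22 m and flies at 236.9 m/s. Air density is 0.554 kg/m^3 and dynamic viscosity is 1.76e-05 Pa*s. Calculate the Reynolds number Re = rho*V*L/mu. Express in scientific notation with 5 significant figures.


Step 1: Numerator = rho * V * L = 0.554 * 236.9 * 5.22 = 685.086372
Step 2: Re = 685.086372 / 1.76e-05
Step 3: Re = 3.8925e+07

3.8925e+07


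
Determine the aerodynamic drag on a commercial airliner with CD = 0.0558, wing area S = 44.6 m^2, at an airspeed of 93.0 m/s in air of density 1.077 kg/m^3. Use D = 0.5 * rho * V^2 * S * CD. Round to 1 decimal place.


Step 1: Dynamic pressure q = 0.5 * 1.077 * 93.0^2 = 4657.4865 Pa
Step 2: Drag D = q * S * CD = 4657.4865 * 44.6 * 0.0558
Step 3: D = 11591.0 N

11591.0


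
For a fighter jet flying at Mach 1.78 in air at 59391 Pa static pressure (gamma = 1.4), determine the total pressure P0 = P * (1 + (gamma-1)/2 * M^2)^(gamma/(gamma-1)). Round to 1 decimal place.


Step 1: (gamma-1)/2 * M^2 = 0.2 * 3.1684 = 0.63368
Step 2: 1 + 0.63368 = 1.63368
Step 3: Exponent gamma/(gamma-1) = 3.5
Step 4: P0 = 59391 * 1.63368^3.5 = 330982.6 Pa

330982.6


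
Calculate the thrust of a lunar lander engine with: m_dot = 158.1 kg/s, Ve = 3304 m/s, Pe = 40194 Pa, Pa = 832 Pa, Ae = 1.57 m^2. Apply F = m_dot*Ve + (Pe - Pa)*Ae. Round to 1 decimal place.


Step 1: Momentum thrust = m_dot * Ve = 158.1 * 3304 = 522362.4 N
Step 2: Pressure thrust = (Pe - Pa) * Ae = (40194 - 832) * 1.57 = 61798.34 N
Step 3: Total thrust F = 522362.4 + 61798.34 = 584160.7 N

584160.7


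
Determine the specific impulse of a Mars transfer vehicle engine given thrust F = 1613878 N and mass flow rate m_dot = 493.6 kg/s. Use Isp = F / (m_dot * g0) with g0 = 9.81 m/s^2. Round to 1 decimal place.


Step 1: m_dot * g0 = 493.6 * 9.81 = 4842.22
Step 2: Isp = 1613878 / 4842.22 = 333.3 s

333.3


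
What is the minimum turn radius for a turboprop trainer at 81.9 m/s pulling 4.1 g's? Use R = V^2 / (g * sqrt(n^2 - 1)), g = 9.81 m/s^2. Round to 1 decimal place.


Step 1: V^2 = 81.9^2 = 6707.61
Step 2: n^2 - 1 = 4.1^2 - 1 = 15.81
Step 3: sqrt(15.81) = 3.976179
Step 4: R = 6707.61 / (9.81 * 3.976179) = 172.0 m

172.0
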